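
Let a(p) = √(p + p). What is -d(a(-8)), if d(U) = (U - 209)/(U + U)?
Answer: I*(-209 + 4*I)/8 ≈ -0.5 - 26.125*I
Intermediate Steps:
a(p) = √2*√p (a(p) = √(2*p) = √2*√p)
d(U) = (-209 + U)/(2*U) (d(U) = (-209 + U)/((2*U)) = (-209 + U)*(1/(2*U)) = (-209 + U)/(2*U))
-d(a(-8)) = -(-209 + √2*√(-8))/(2*(√2*√(-8))) = -(-209 + √2*(2*I*√2))/(2*(√2*(2*I*√2))) = -(-209 + 4*I)/(2*(4*I)) = -(-I/4)*(-209 + 4*I)/2 = -(-1)*I*(-209 + 4*I)/8 = I*(-209 + 4*I)/8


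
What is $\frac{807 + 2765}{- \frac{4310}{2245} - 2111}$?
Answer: $- \frac{1603828}{948701} \approx -1.6906$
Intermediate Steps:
$\frac{807 + 2765}{- \frac{4310}{2245} - 2111} = \frac{3572}{\left(-4310\right) \frac{1}{2245} - 2111} = \frac{3572}{- \frac{862}{449} - 2111} = \frac{3572}{- \frac{948701}{449}} = 3572 \left(- \frac{449}{948701}\right) = - \frac{1603828}{948701}$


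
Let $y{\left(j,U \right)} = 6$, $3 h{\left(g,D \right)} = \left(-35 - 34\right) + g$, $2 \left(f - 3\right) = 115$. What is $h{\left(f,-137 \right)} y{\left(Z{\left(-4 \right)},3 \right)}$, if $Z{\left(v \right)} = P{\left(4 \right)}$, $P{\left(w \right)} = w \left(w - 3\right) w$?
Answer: $-17$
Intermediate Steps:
$f = \frac{121}{2}$ ($f = 3 + \frac{1}{2} \cdot 115 = 3 + \frac{115}{2} = \frac{121}{2} \approx 60.5$)
$P{\left(w \right)} = w^{2} \left(-3 + w\right)$ ($P{\left(w \right)} = w \left(-3 + w\right) w = w^{2} \left(-3 + w\right)$)
$Z{\left(v \right)} = 16$ ($Z{\left(v \right)} = 4^{2} \left(-3 + 4\right) = 16 \cdot 1 = 16$)
$h{\left(g,D \right)} = -23 + \frac{g}{3}$ ($h{\left(g,D \right)} = \frac{\left(-35 - 34\right) + g}{3} = \frac{-69 + g}{3} = -23 + \frac{g}{3}$)
$h{\left(f,-137 \right)} y{\left(Z{\left(-4 \right)},3 \right)} = \left(-23 + \frac{1}{3} \cdot \frac{121}{2}\right) 6 = \left(-23 + \frac{121}{6}\right) 6 = \left(- \frac{17}{6}\right) 6 = -17$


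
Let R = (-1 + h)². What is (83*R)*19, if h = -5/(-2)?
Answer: 14193/4 ≈ 3548.3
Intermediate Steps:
h = 5/2 (h = -5*(-½) = 5/2 ≈ 2.5000)
R = 9/4 (R = (-1 + 5/2)² = (3/2)² = 9/4 ≈ 2.2500)
(83*R)*19 = (83*(9/4))*19 = (747/4)*19 = 14193/4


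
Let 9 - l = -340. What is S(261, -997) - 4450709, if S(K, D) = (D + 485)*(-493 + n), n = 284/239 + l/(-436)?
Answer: -109374903807/26051 ≈ -4.1985e+6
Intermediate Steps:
l = 349 (l = 9 - 1*(-340) = 9 + 340 = 349)
n = 40413/104204 (n = 284/239 + 349/(-436) = 284*(1/239) + 349*(-1/436) = 284/239 - 349/436 = 40413/104204 ≈ 0.38783)
S(K, D) = -24896097115/104204 - 51332159*D/104204 (S(K, D) = (D + 485)*(-493 + 40413/104204) = (485 + D)*(-51332159/104204) = -24896097115/104204 - 51332159*D/104204)
S(261, -997) - 4450709 = (-24896097115/104204 - 51332159/104204*(-997)) - 4450709 = (-24896097115/104204 + 51178162523/104204) - 4450709 = 6570516352/26051 - 4450709 = -109374903807/26051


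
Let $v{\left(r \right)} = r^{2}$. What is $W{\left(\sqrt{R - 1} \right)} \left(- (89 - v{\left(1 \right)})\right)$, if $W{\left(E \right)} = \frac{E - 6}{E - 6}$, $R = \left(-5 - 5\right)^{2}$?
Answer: $-88$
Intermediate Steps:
$R = 100$ ($R = \left(-10\right)^{2} = 100$)
$W{\left(E \right)} = 1$ ($W{\left(E \right)} = \frac{-6 + E}{-6 + E} = 1$)
$W{\left(\sqrt{R - 1} \right)} \left(- (89 - v{\left(1 \right)})\right) = 1 \left(- (89 - 1^{2})\right) = 1 \left(- (89 - 1)\right) = 1 \left(\left(-1\right) 88\right) = 1 \left(-88\right) = -88$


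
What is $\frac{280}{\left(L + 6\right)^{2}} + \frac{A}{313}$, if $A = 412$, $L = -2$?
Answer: $\frac{11779}{626} \approx 18.816$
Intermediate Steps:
$\frac{280}{\left(L + 6\right)^{2}} + \frac{A}{313} = \frac{280}{\left(-2 + 6\right)^{2}} + \frac{412}{313} = \frac{280}{4^{2}} + 412 \cdot \frac{1}{313} = \frac{280}{16} + \frac{412}{313} = 280 \cdot \frac{1}{16} + \frac{412}{313} = \frac{35}{2} + \frac{412}{313} = \frac{11779}{626}$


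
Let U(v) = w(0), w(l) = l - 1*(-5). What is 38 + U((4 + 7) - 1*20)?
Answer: 43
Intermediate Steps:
w(l) = 5 + l (w(l) = l + 5 = 5 + l)
U(v) = 5 (U(v) = 5 + 0 = 5)
38 + U((4 + 7) - 1*20) = 38 + 5 = 43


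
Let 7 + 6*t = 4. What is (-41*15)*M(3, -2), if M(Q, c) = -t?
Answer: -615/2 ≈ -307.50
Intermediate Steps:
t = -½ (t = -7/6 + (⅙)*4 = -7/6 + ⅔ = -½ ≈ -0.50000)
M(Q, c) = ½ (M(Q, c) = -1*(-½) = ½)
(-41*15)*M(3, -2) = -41*15*(½) = -615*½ = -615/2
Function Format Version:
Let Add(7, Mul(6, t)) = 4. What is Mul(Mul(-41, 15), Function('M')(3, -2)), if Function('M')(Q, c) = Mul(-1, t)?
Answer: Rational(-615, 2) ≈ -307.50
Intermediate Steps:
t = Rational(-1, 2) (t = Add(Rational(-7, 6), Mul(Rational(1, 6), 4)) = Add(Rational(-7, 6), Rational(2, 3)) = Rational(-1, 2) ≈ -0.50000)
Function('M')(Q, c) = Rational(1, 2) (Function('M')(Q, c) = Mul(-1, Rational(-1, 2)) = Rational(1, 2))
Mul(Mul(-41, 15), Function('M')(3, -2)) = Mul(Mul(-41, 15), Rational(1, 2)) = Mul(-615, Rational(1, 2)) = Rational(-615, 2)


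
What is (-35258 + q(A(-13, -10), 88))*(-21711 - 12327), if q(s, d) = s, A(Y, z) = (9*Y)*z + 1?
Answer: 1160253306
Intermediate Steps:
A(Y, z) = 1 + 9*Y*z (A(Y, z) = 9*Y*z + 1 = 1 + 9*Y*z)
(-35258 + q(A(-13, -10), 88))*(-21711 - 12327) = (-35258 + (1 + 9*(-13)*(-10)))*(-21711 - 12327) = (-35258 + (1 + 1170))*(-34038) = (-35258 + 1171)*(-34038) = -34087*(-34038) = 1160253306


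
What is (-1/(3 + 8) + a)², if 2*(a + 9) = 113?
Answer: 1087849/484 ≈ 2247.6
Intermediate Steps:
a = 95/2 (a = -9 + (½)*113 = -9 + 113/2 = 95/2 ≈ 47.500)
(-1/(3 + 8) + a)² = (-1/(3 + 8) + 95/2)² = (-1/11 + 95/2)² = (1043/22)² = 1087849/484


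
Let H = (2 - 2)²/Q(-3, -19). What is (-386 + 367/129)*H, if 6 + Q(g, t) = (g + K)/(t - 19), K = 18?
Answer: 0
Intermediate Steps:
Q(g, t) = -6 + (18 + g)/(-19 + t) (Q(g, t) = -6 + (g + 18)/(t - 19) = -6 + (18 + g)/(-19 + t))
H = 0 (H = (2 - 2)²/(((132 - 3 - 6*(-19))/(-19 - 19))) = 0²/(((132 - 3 + 114)/(-38))) = 0/((-1/38*243)) = 0/(-243/38) = 0*(-38/243) = 0)
(-386 + 367/129)*H = (-386 + 367/129)*0 = -49427/129*0 = 0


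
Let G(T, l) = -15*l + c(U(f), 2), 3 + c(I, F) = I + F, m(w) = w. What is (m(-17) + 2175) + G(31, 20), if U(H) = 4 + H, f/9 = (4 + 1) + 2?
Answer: 1924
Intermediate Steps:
f = 63 (f = 9*((4 + 1) + 2) = 9*(5 + 2) = 9*7 = 63)
c(I, F) = -3 + F + I (c(I, F) = -3 + (I + F) = -3 + (F + I) = -3 + F + I)
G(T, l) = 66 - 15*l (G(T, l) = -15*l + (-3 + 2 + (4 + 63)) = -15*l + (-3 + 2 + 67) = -15*l + 66 = 66 - 15*l)
(m(-17) + 2175) + G(31, 20) = (-17 + 2175) + (66 - 15*20) = 2158 + (66 - 300) = 2158 - 234 = 1924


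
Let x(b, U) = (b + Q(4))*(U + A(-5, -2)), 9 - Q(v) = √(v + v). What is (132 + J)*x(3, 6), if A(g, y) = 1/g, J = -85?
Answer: 16356/5 - 2726*√2/5 ≈ 2500.2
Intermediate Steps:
Q(v) = 9 - √2*√v (Q(v) = 9 - √(v + v) = 9 - √(2*v) = 9 - √2*√v)
x(b, U) = (-⅕ + U)*(9 + b - 2*√2) (x(b, U) = (b + (9 - √2*√4))*(U + 1/(-5)) = (b + (9 - 1*√2*2))*(U - ⅕) = (b + (9 - 2*√2))*(-⅕ + U) = (9 + b - 2*√2)*(-⅕ + U) = (-⅕ + U)*(9 + b - 2*√2))
(132 + J)*x(3, 6) = (132 - 85)*(-9/5 - ⅕*3 + 2*√2/5 + 6*3 + 6*(9 - 2*√2)) = 47*(-9/5 - ⅗ + 2*√2/5 + 18 + (54 - 12*√2)) = 47*(348/5 - 58*√2/5) = 16356/5 - 2726*√2/5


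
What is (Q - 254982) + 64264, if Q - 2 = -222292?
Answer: -413008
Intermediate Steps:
Q = -222290 (Q = 2 - 222292 = -222290)
(Q - 254982) + 64264 = (-222290 - 254982) + 64264 = -477272 + 64264 = -413008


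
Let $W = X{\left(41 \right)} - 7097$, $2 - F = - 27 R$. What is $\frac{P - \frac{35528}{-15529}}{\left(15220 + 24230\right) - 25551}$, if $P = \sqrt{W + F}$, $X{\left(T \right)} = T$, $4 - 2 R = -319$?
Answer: $\frac{35528}{215837571} + \frac{i \sqrt{10774}}{27798} \approx 0.00016461 + 0.003734 i$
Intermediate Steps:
$R = \frac{323}{2}$ ($R = 2 - - \frac{319}{2} = 2 + \frac{319}{2} = \frac{323}{2} \approx 161.5$)
$F = \frac{8725}{2}$ ($F = 2 - \left(-27\right) \frac{323}{2} = 2 - - \frac{8721}{2} = 2 + \frac{8721}{2} = \frac{8725}{2} \approx 4362.5$)
$W = -7056$ ($W = 41 - 7097 = -7056$)
$P = \frac{i \sqrt{10774}}{2}$ ($P = \sqrt{-7056 + \frac{8725}{2}} = \sqrt{- \frac{5387}{2}} = \frac{i \sqrt{10774}}{2} \approx 51.899 i$)
$\frac{P - \frac{35528}{-15529}}{\left(15220 + 24230\right) - 25551} = \frac{\frac{i \sqrt{10774}}{2} - \frac{35528}{-15529}}{\left(15220 + 24230\right) - 25551} = \frac{\frac{i \sqrt{10774}}{2} - - \frac{35528}{15529}}{39450 - 25551} = \frac{\frac{i \sqrt{10774}}{2} + \frac{35528}{15529}}{13899} = \left(\frac{35528}{15529} + \frac{i \sqrt{10774}}{2}\right) \frac{1}{13899} = \frac{35528}{215837571} + \frac{i \sqrt{10774}}{27798}$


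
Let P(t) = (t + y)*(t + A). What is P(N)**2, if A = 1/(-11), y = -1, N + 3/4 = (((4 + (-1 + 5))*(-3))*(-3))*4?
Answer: 209296259055625/30976 ≈ 6.7567e+9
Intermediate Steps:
N = 1149/4 (N = -3/4 + (((4 + (-1 + 5))*(-3))*(-3))*4 = -3/4 + (((4 + 4)*(-3))*(-3))*4 = -3/4 + ((8*(-3))*(-3))*4 = -3/4 - 24*(-3)*4 = -3/4 + 72*4 = -3/4 + 288 = 1149/4 ≈ 287.25)
A = -1/11 ≈ -0.090909
P(t) = (-1 + t)*(-1/11 + t) (P(t) = (t - 1)*(t - 1/11) = (-1 + t)*(-1/11 + t))
P(N)**2 = (1/11 + (1149/4)**2 - 12/11*1149/4)**2 = (1/11 + 1320201/16 - 3447/11)**2 = (14467075/176)**2 = 209296259055625/30976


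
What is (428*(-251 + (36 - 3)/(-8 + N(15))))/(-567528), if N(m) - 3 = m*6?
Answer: 10651/56355 ≈ 0.18900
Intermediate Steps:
N(m) = 3 + 6*m (N(m) = 3 + m*6 = 3 + 6*m)
(428*(-251 + (36 - 3)/(-8 + N(15))))/(-567528) = (428*(-251 + (36 - 3)/(-8 + (3 + 6*15))))/(-567528) = (428*(-251 + 33/(-8 + (3 + 90))))*(-1/567528) = (428*(-251 + 33/(-8 + 93)))*(-1/567528) = (428*(-251 + 33/85))*(-1/567528) = (428*(-21302/85))*(-1/567528) = -9117256/85*(-1/567528) = 10651/56355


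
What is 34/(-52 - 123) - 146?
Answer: -25584/175 ≈ -146.19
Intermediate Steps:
34/(-52 - 123) - 146 = 34/(-175) - 146 = 34*(-1/175) - 146 = -34/175 - 146 = -25584/175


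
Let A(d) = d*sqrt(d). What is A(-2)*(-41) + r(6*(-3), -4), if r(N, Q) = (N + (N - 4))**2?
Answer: 1600 + 82*I*sqrt(2) ≈ 1600.0 + 115.97*I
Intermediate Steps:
r(N, Q) = (-4 + 2*N)**2 (r(N, Q) = (N + (-4 + N))**2 = (-4 + 2*N)**2)
A(d) = d**(3/2)
A(-2)*(-41) + r(6*(-3), -4) = (-2)**(3/2)*(-41) + 4*(-2 + 6*(-3))**2 = -2*I*sqrt(2)*(-41) + 4*(-2 - 18)**2 = 82*I*sqrt(2) + 4*(-20)**2 = 82*I*sqrt(2) + 4*400 = 82*I*sqrt(2) + 1600 = 1600 + 82*I*sqrt(2)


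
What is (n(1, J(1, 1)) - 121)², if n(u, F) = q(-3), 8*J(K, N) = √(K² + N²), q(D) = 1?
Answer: 14400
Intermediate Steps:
J(K, N) = √(K² + N²)/8
n(u, F) = 1
(n(1, J(1, 1)) - 121)² = (1 - 121)² = (-120)² = 14400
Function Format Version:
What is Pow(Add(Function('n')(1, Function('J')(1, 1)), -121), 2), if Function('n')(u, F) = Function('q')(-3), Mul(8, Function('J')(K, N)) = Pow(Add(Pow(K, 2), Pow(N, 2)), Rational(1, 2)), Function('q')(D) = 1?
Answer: 14400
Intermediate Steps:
Function('J')(K, N) = Mul(Rational(1, 8), Pow(Add(Pow(K, 2), Pow(N, 2)), Rational(1, 2)))
Function('n')(u, F) = 1
Pow(Add(Function('n')(1, Function('J')(1, 1)), -121), 2) = Pow(Add(1, -121), 2) = Pow(-120, 2) = 14400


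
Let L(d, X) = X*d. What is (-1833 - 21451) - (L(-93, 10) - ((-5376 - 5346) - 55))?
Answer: -33131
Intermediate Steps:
(-1833 - 21451) - (L(-93, 10) - ((-5376 - 5346) - 55)) = (-1833 - 21451) - (10*(-93) - ((-5376 - 5346) - 55)) = -23284 - (-930 - (-10722 - 55)) = -23284 - (-930 - 1*(-10777)) = -23284 - (-930 + 10777) = -23284 - 1*9847 = -23284 - 9847 = -33131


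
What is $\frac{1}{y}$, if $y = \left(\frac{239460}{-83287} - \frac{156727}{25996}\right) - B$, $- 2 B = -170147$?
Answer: $- \frac{2165128852}{184214367714431} \approx -1.1753 \cdot 10^{-5}$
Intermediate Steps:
$B = \frac{170147}{2}$ ($B = \left(- \frac{1}{2}\right) \left(-170147\right) = \frac{170147}{2} \approx 85074.0$)
$y = - \frac{184214367714431}{2165128852}$ ($y = \left(\frac{239460}{-83287} - \frac{156727}{25996}\right) - \frac{170147}{2} = \left(239460 \left(- \frac{1}{83287}\right) - \frac{156727}{25996}\right) - \frac{170147}{2} = \left(- \frac{239460}{83287} - \frac{156727}{25996}\right) - \frac{170147}{2} = - \frac{19278323809}{2165128852} - \frac{170147}{2} = - \frac{184214367714431}{2165128852} \approx -85082.0$)
$\frac{1}{y} = \frac{1}{- \frac{184214367714431}{2165128852}} = - \frac{2165128852}{184214367714431}$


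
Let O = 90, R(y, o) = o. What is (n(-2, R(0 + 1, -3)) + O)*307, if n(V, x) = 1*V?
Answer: 27016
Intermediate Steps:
n(V, x) = V
(n(-2, R(0 + 1, -3)) + O)*307 = (-2 + 90)*307 = 88*307 = 27016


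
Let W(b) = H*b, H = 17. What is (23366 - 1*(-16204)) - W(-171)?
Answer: 42477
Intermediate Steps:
W(b) = 17*b
(23366 - 1*(-16204)) - W(-171) = (23366 - 1*(-16204)) - 17*(-171) = (23366 + 16204) - 1*(-2907) = 39570 + 2907 = 42477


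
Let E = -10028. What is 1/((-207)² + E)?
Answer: 1/32821 ≈ 3.0468e-5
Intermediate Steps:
1/((-207)² + E) = 1/((-207)² - 10028) = 1/(42849 - 10028) = 1/32821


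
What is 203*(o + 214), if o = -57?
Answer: 31871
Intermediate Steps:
203*(o + 214) = 203*(-57 + 214) = 203*157 = 31871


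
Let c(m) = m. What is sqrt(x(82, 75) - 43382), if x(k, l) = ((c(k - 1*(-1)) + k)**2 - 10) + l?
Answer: 6*I*sqrt(447) ≈ 126.85*I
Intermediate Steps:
x(k, l) = -10 + l + (1 + 2*k)**2 (x(k, l) = (((k - 1*(-1)) + k)**2 - 10) + l = (((k + 1) + k)**2 - 10) + l = (((1 + k) + k)**2 - 10) + l = ((1 + 2*k)**2 - 10) + l = (-10 + (1 + 2*k)**2) + l = -10 + l + (1 + 2*k)**2)
sqrt(x(82, 75) - 43382) = sqrt((-10 + 75 + (1 + 2*82)**2) - 43382) = sqrt((-10 + 75 + (1 + 164)**2) - 43382) = sqrt((-10 + 75 + 165**2) - 43382) = sqrt((-10 + 75 + 27225) - 43382) = sqrt(27290 - 43382) = sqrt(-16092) = 6*I*sqrt(447)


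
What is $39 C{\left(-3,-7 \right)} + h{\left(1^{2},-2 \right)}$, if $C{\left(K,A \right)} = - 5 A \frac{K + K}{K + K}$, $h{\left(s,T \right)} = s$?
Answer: $1366$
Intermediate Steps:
$C{\left(K,A \right)} = - 5 A$ ($C{\left(K,A \right)} = - 5 A \frac{2 K}{2 K} = - 5 A 2 K \frac{1}{2 K} = - 5 A 1 = - 5 A$)
$39 C{\left(-3,-7 \right)} + h{\left(1^{2},-2 \right)} = 39 \left(\left(-5\right) \left(-7\right)\right) + 1^{2} = 39 \cdot 35 + 1 = 1365 + 1 = 1366$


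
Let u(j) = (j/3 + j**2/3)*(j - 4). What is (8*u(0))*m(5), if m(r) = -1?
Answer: 0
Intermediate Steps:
u(j) = (-4 + j)*(j/3 + j**2/3) (u(j) = (j*(1/3) + j**2*(1/3))*(-4 + j) = (j/3 + j**2/3)*(-4 + j) = (-4 + j)*(j/3 + j**2/3))
(8*u(0))*m(5) = (8*((1/3)*0*(-4 + 0**2 - 3*0)))*(-1) = (8*((1/3)*0*(-4 + 0 + 0)))*(-1) = (8*((1/3)*0*(-4)))*(-1) = (8*0)*(-1) = 0*(-1) = 0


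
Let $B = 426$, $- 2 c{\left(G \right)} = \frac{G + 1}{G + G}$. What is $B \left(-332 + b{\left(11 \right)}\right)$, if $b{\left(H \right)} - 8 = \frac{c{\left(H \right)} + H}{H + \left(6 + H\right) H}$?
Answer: $- \frac{50094334}{363} \approx -1.38 \cdot 10^{5}$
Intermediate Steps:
$c{\left(G \right)} = - \frac{1 + G}{4 G}$ ($c{\left(G \right)} = - \frac{\left(G + 1\right) \frac{1}{G + G}}{2} = - \frac{\left(1 + G\right) \frac{1}{2 G}}{2} = - \frac{\frac{1}{2} \frac{1}{G} \left(1 + G\right)}{2} = - \frac{1 + G}{4 G}$)
$b{\left(H \right)} = 8 + \frac{H + \frac{-1 - H}{4 H}}{H + H \left(6 + H\right)}$ ($b{\left(H \right)} = 8 + \frac{\frac{-1 - H}{4 H} + H}{H + \left(6 + H\right) H} = 8 + \frac{H + \frac{-1 - H}{4 H}}{H + H \left(6 + H\right)}$)
$B \left(-332 + b{\left(11 \right)}\right) = 426 \left(-332 + \frac{-1 - 11 + 4 \cdot 11^{2} \left(57 + 8 \cdot 11\right)}{4 \cdot 121 \left(7 + 11\right)}\right) = 426 \left(-332 + \frac{1}{4} \cdot \frac{1}{121} \cdot \frac{1}{18} \left(-1 - 11 + 4 \cdot 121 \left(57 + 88\right)\right)\right) = 426 \left(-332 + \frac{1}{4} \cdot \frac{1}{121} \cdot \frac{1}{18} \left(-1 - 11 + 4 \cdot 121 \cdot 145\right)\right) = 426 \left(-332 + \frac{1}{4} \cdot \frac{1}{121} \cdot \frac{1}{18} \left(-1 - 11 + 70180\right)\right) = 426 \left(-332 + \frac{1}{4} \cdot \frac{1}{121} \cdot \frac{1}{18} \cdot 70168\right) = 426 \left(-332 + \frac{8771}{1089}\right) = 426 \left(- \frac{352777}{1089}\right) = - \frac{50094334}{363}$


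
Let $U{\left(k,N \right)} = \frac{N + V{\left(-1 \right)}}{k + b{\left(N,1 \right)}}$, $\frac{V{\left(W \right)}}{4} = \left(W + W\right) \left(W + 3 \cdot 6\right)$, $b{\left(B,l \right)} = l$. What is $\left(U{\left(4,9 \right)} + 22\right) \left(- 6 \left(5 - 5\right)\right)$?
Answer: $0$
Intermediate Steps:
$V{\left(W \right)} = 8 W \left(18 + W\right)$ ($V{\left(W \right)} = 4 \left(W + W\right) \left(W + 3 \cdot 6\right) = 4 \cdot 2 W \left(W + 18\right) = 4 \cdot 2 W \left(18 + W\right) = 8 W \left(18 + W\right)$)
$U{\left(k,N \right)} = \frac{-136 + N}{1 + k}$ ($U{\left(k,N \right)} = \frac{N + 8 \left(-1\right) \left(18 - 1\right)}{k + 1} = \frac{N + 8 \left(-1\right) 17}{1 + k} = \frac{N - 136}{1 + k} = \frac{-136 + N}{1 + k}$)
$\left(U{\left(4,9 \right)} + 22\right) \left(- 6 \left(5 - 5\right)\right) = \left(\frac{-136 + 9}{1 + 4} + 22\right) \left(- 6 \left(5 - 5\right)\right) = \left(\frac{1}{5} \left(-127\right) + 22\right) \left(\left(-6\right) 0\right) = \left(\frac{1}{5} \left(-127\right) + 22\right) 0 = \left(- \frac{127}{5} + 22\right) 0 = \left(- \frac{17}{5}\right) 0 = 0$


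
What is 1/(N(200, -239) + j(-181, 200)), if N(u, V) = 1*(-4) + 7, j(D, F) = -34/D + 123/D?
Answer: 181/454 ≈ 0.39868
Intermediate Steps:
j(D, F) = 89/D
N(u, V) = 3 (N(u, V) = -4 + 7 = 3)
1/(N(200, -239) + j(-181, 200)) = 1/(3 + 89/(-181)) = 1/(3 + 89*(-1/181)) = 1/(3 - 89/181) = 1/(454/181) = 181/454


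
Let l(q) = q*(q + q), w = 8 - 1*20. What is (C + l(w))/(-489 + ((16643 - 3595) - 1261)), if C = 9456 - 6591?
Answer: 1051/3766 ≈ 0.27908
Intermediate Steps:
w = -12 (w = 8 - 20 = -12)
l(q) = 2*q² (l(q) = q*(2*q) = 2*q²)
C = 2865
(C + l(w))/(-489 + ((16643 - 3595) - 1261)) = (2865 + 2*(-12)²)/(-489 + ((16643 - 3595) - 1261)) = (2865 + 2*144)/(-489 + (13048 - 1261)) = (2865 + 288)/(-489 + 11787) = 3153/11298 = 3153*(1/11298) = 1051/3766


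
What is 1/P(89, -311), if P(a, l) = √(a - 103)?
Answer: -I*√14/14 ≈ -0.26726*I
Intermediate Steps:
P(a, l) = √(-103 + a)
1/P(89, -311) = 1/(√(-103 + 89)) = 1/(√(-14)) = 1/(I*√14) = -I*√14/14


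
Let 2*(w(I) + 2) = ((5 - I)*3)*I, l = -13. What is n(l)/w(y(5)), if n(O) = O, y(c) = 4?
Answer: -13/4 ≈ -3.2500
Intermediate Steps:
w(I) = -2 + I*(15 - 3*I)/2 (w(I) = -2 + (((5 - I)*3)*I)/2 = -2 + ((15 - 3*I)*I)/2 = -2 + (I*(15 - 3*I))/2 = -2 + I*(15 - 3*I)/2)
n(l)/w(y(5)) = -13/(-2 - 3/2*4**2 + (15/2)*4) = -13/(-2 - 3/2*16 + 30) = -13/(-2 - 24 + 30) = -13/4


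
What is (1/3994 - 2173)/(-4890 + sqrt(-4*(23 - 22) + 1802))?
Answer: 21220059645/47748873094 + 8678961*sqrt(1798)/95497746188 ≈ 0.44826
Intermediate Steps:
(1/3994 - 2173)/(-4890 + sqrt(-4*(23 - 22) + 1802)) = (1/3994 - 2173)/(-4890 + sqrt(-4*1 + 1802)) = -8678961/(3994*(-4890 + sqrt(-4 + 1802))) = -8678961/(3994*(-4890 + sqrt(1798)))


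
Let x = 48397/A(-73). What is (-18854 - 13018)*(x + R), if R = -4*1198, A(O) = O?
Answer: 12691844736/73 ≈ 1.7386e+8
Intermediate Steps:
R = -4792
x = -48397/73 (x = 48397/(-73) = 48397*(-1/73) = -48397/73 ≈ -662.97)
(-18854 - 13018)*(x + R) = (-18854 - 13018)*(-48397/73 - 4792) = -31872*(-398213/73) = 12691844736/73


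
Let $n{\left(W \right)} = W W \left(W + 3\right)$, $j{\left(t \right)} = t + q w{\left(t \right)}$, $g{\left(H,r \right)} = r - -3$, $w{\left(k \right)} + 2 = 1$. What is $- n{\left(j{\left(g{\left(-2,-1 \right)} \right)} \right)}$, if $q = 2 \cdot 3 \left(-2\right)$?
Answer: $-3332$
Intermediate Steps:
$w{\left(k \right)} = -1$ ($w{\left(k \right)} = -2 + 1 = -1$)
$g{\left(H,r \right)} = 3 + r$ ($g{\left(H,r \right)} = r + 3 = 3 + r$)
$q = -12$ ($q = 6 \left(-2\right) = -12$)
$j{\left(t \right)} = 12 + t$ ($j{\left(t \right)} = t - -12 = t + 12 = 12 + t$)
$n{\left(W \right)} = W^{2} \left(3 + W\right)$
$- n{\left(j{\left(g{\left(-2,-1 \right)} \right)} \right)} = - \left(12 + \left(3 - 1\right)\right)^{2} \left(3 + \left(12 + \left(3 - 1\right)\right)\right) = - \left(12 + 2\right)^{2} \left(3 + \left(12 + 2\right)\right) = - 14^{2} \left(3 + 14\right) = - 196 \cdot 17 = \left(-1\right) 3332 = -3332$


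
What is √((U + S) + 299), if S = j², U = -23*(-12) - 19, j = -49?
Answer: √2957 ≈ 54.378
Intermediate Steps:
U = 257 (U = 276 - 19 = 257)
S = 2401 (S = (-49)² = 2401)
√((U + S) + 299) = √((257 + 2401) + 299) = √(2658 + 299) = √2957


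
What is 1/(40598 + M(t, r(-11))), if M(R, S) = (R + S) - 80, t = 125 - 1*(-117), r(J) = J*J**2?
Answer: 1/39429 ≈ 2.5362e-5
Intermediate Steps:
r(J) = J**3
t = 242 (t = 125 + 117 = 242)
M(R, S) = -80 + R + S
1/(40598 + M(t, r(-11))) = 1/(40598 + (-80 + 242 + (-11)**3)) = 1/(40598 + (-80 + 242 - 1331)) = 1/(40598 - 1169) = 1/39429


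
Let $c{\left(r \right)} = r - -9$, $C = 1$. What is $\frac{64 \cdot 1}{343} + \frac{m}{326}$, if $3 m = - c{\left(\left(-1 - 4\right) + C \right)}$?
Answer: $\frac{60877}{335454} \approx 0.18148$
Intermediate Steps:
$c{\left(r \right)} = 9 + r$ ($c{\left(r \right)} = r + 9 = 9 + r$)
$m = - \frac{5}{3}$ ($m = \frac{\left(-1\right) \left(9 + \left(\left(-1 - 4\right) + 1\right)\right)}{3} = \frac{\left(-1\right) \left(9 + \left(-5 + 1\right)\right)}{3} = \frac{\left(-1\right) \left(9 - 4\right)}{3} = \frac{\left(-1\right) 5}{3} = \frac{1}{3} \left(-5\right) = - \frac{5}{3} \approx -1.6667$)
$\frac{64 \cdot 1}{343} + \frac{m}{326} = \frac{64 \cdot 1}{343} - \frac{5}{3 \cdot 326} = 64 \cdot \frac{1}{343} - \frac{5}{978} = \frac{64}{343} - \frac{5}{978} = \frac{60877}{335454}$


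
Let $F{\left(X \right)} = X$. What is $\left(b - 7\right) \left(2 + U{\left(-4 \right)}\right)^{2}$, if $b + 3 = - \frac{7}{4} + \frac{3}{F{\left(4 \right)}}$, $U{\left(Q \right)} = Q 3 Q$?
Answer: $-27500$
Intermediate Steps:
$U{\left(Q \right)} = 3 Q^{2}$ ($U{\left(Q \right)} = 3 Q Q = 3 Q^{2}$)
$b = -4$ ($b = -3 + \left(- \frac{7}{4} + \frac{3}{4}\right) = -3 - 1 = -4$)
$\left(b - 7\right) \left(2 + U{\left(-4 \right)}\right)^{2} = \left(-4 - 7\right) \left(2 + 3 \left(-4\right)^{2}\right)^{2} = - 11 \left(2 + 3 \cdot 16\right)^{2} = - 11 \left(2 + 48\right)^{2} = - 11 \cdot 50^{2} = \left(-11\right) 2500 = -27500$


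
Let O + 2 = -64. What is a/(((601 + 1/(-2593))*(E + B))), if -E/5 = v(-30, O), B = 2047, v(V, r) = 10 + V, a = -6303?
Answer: -495263/101389928 ≈ -0.0048847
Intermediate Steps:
O = -66 (O = -2 - 64 = -66)
E = 100 (E = -5*(10 - 30) = -5*(-20) = 100)
a/(((601 + 1/(-2593))*(E + B))) = -6303*1/((100 + 2047)*(601 + 1/(-2593))) = -6303*1/(2147*(601 - 1/2593)) = -6303/((1558392/2593)*2147) = -6303/3345867624/2593 = -6303*2593/3345867624 = -495263/101389928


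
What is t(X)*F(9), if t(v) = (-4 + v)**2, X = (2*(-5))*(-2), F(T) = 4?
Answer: 1024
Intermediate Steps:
X = 20 (X = -10*(-2) = 20)
t(X)*F(9) = (-4 + 20)**2*4 = 16**2*4 = 256*4 = 1024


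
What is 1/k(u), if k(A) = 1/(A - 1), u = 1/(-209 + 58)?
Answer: -152/151 ≈ -1.0066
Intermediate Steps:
u = -1/151 (u = 1/(-151) = -1/151 ≈ -0.0066225)
k(A) = 1/(-1 + A)
1/k(u) = 1/(1/(-1 - 1/151)) = 1/(1/(-152/151)) = 1/(-151/152) = -152/151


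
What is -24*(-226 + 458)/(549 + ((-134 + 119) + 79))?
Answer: -5568/613 ≈ -9.0832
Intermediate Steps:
-24*(-226 + 458)/(549 + ((-134 + 119) + 79)) = -5568/(549 + (-15 + 79)) = -5568/(549 + 64) = -5568/613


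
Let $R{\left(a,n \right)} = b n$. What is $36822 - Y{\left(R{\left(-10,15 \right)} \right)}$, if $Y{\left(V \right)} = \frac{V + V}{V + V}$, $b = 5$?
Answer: $36821$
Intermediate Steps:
$R{\left(a,n \right)} = 5 n$
$Y{\left(V \right)} = 1$ ($Y{\left(V \right)} = \frac{2 V}{2 V} = 2 V \frac{1}{2 V} = 1$)
$36822 - Y{\left(R{\left(-10,15 \right)} \right)} = 36822 - 1 = 36821$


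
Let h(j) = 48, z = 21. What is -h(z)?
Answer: -48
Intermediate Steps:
-h(z) = -1*48 = -48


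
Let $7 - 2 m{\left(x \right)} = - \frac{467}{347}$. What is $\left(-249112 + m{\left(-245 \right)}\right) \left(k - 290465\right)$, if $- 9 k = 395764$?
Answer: $\frac{86727081232928}{1041} \approx 8.3311 \cdot 10^{10}$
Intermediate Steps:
$k = - \frac{395764}{9}$ ($k = \left(- \frac{1}{9}\right) 395764 = - \frac{395764}{9} \approx -43974.0$)
$m{\left(x \right)} = \frac{1448}{347}$ ($m{\left(x \right)} = \frac{7}{2} - \frac{\left(-467\right) \frac{1}{347}}{2} = \frac{7}{2} - - \frac{467}{694} = \frac{7}{2} + \frac{467}{694} = \frac{1448}{347}$)
$\left(-249112 + m{\left(-245 \right)}\right) \left(k - 290465\right) = \left(-249112 + \frac{1448}{347}\right) \left(- \frac{395764}{9} - 290465\right) = \left(- \frac{86440416}{347}\right) \left(- \frac{3009949}{9}\right) = \frac{86727081232928}{1041}$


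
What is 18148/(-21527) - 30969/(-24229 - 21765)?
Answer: -168029449/990112838 ≈ -0.16971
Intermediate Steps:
18148/(-21527) - 30969/(-24229 - 21765) = 18148*(-1/21527) - 30969/(-45994) = -18148/21527 - 30969*(-1/45994) = -18148/21527 + 30969/45994 = -168029449/990112838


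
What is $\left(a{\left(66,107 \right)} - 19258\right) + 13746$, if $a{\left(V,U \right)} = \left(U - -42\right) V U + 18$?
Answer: $1046744$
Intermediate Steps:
$a{\left(V,U \right)} = 18 + U V \left(42 + U\right)$ ($a{\left(V,U \right)} = \left(U + 42\right) V U + 18 = \left(42 + U\right) V U + 18 = V \left(42 + U\right) U + 18 = U V \left(42 + U\right) + 18 = 18 + U V \left(42 + U\right)$)
$\left(a{\left(66,107 \right)} - 19258\right) + 13746 = \left(\left(18 + 66 \cdot 107^{2} + 42 \cdot 107 \cdot 66\right) - 19258\right) + 13746 = \left(\left(18 + 66 \cdot 11449 + 296604\right) - 19258\right) + 13746 = \left(\left(18 + 755634 + 296604\right) - 19258\right) + 13746 = \left(1052256 - 19258\right) + 13746 = 1032998 + 13746 = 1046744$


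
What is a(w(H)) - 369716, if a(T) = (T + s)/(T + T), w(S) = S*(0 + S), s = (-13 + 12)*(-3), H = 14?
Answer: -144928473/392 ≈ -3.6972e+5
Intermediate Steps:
s = 3 (s = -1*(-3) = 3)
w(S) = S² (w(S) = S*S = S²)
a(T) = (3 + T)/(2*T) (a(T) = (T + 3)/(T + T) = (3 + T)/((2*T)) = (3 + T)*(1/(2*T)) = (3 + T)/(2*T))
a(w(H)) - 369716 = (3 + 14²)/(2*(14²)) - 369716 = (½)*(3 + 196)/196 - 369716 = (½)*(1/196)*199 - 369716 = 199/392 - 369716 = -144928473/392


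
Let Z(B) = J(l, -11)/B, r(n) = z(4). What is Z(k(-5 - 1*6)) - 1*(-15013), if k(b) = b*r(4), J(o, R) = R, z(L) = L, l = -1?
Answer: 60053/4 ≈ 15013.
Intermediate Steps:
r(n) = 4
k(b) = 4*b (k(b) = b*4 = 4*b)
Z(B) = -11/B
Z(k(-5 - 1*6)) - 1*(-15013) = -11*1/(4*(-5 - 1*6)) - 1*(-15013) = -11*1/(4*(-5 - 6)) + 15013 = -11/(4*(-11)) + 15013 = -11/(-44) + 15013 = -11*(-1/44) + 15013 = ¼ + 15013 = 60053/4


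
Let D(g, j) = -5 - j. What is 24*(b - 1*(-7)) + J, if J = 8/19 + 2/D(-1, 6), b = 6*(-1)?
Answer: 5066/209 ≈ 24.239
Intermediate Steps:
b = -6
J = 50/209 (J = 8/19 + 2/(-5 - 1*6) = 8*(1/19) + 2/(-5 - 6) = 8/19 + 2/(-11) = 8/19 + 2*(-1/11) = 8/19 - 2/11 = 50/209 ≈ 0.23923)
24*(b - 1*(-7)) + J = 24*(-6 - 1*(-7)) + 50/209 = 24*(-6 + 7) + 50/209 = 24*1 + 50/209 = 24 + 50/209 = 5066/209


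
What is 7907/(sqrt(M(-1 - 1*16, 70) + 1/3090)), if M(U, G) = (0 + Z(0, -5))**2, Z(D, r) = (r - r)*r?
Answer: 7907*sqrt(3090) ≈ 4.3953e+5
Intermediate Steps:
Z(D, r) = 0 (Z(D, r) = 0*r = 0)
M(U, G) = 0 (M(U, G) = (0 + 0)**2 = 0**2 = 0)
7907/(sqrt(M(-1 - 1*16, 70) + 1/3090)) = 7907/(sqrt(0 + 1/3090)) = 7907/(sqrt(1/3090)) = 7907/((sqrt(3090)/3090)) = 7907*sqrt(3090)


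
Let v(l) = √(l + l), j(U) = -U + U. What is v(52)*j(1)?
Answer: 0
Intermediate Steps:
j(U) = 0
v(l) = √2*√l (v(l) = √(2*l) = √2*√l)
v(52)*j(1) = (√2*√52)*0 = (√2*(2*√13))*0 = (2*√26)*0 = 0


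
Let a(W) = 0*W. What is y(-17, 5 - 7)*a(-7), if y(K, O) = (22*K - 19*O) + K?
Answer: 0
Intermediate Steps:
a(W) = 0
y(K, O) = -19*O + 23*K (y(K, O) = (-19*O + 22*K) + K = -19*O + 23*K)
y(-17, 5 - 7)*a(-7) = (-19*(5 - 7) + 23*(-17))*0 = (-19*(-2) - 391)*0 = (38 - 391)*0 = -353*0 = 0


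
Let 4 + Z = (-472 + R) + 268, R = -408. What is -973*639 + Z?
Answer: -622363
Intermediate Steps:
Z = -616 (Z = -4 + ((-472 - 408) + 268) = -4 + (-880 + 268) = -4 - 612 = -616)
-973*639 + Z = -973*639 - 616 = -621747 - 616 = -622363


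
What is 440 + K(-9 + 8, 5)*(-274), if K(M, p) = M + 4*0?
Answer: 714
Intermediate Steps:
K(M, p) = M (K(M, p) = M + 0 = M)
440 + K(-9 + 8, 5)*(-274) = 440 + (-9 + 8)*(-274) = 440 - 1*(-274) = 440 + 274 = 714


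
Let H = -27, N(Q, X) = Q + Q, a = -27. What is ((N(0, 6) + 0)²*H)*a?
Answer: 0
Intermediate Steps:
N(Q, X) = 2*Q
((N(0, 6) + 0)²*H)*a = ((2*0 + 0)²*(-27))*(-27) = ((0 + 0)²*(-27))*(-27) = (0²*(-27))*(-27) = (0*(-27))*(-27) = 0*(-27) = 0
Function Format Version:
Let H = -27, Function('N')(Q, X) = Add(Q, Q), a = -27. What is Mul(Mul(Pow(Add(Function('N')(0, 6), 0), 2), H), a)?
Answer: 0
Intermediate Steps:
Function('N')(Q, X) = Mul(2, Q)
Mul(Mul(Pow(Add(Function('N')(0, 6), 0), 2), H), a) = Mul(Mul(Pow(Add(Mul(2, 0), 0), 2), -27), -27) = Mul(Mul(Pow(Add(0, 0), 2), -27), -27) = Mul(Mul(Pow(0, 2), -27), -27) = Mul(Mul(0, -27), -27) = Mul(0, -27) = 0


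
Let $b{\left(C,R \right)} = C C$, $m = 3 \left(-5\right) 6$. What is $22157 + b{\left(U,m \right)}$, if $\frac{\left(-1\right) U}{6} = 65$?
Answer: $174257$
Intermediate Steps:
$U = -390$ ($U = \left(-6\right) 65 = -390$)
$m = -90$ ($m = \left(-15\right) 6 = -90$)
$b{\left(C,R \right)} = C^{2}$
$22157 + b{\left(U,m \right)} = 22157 + \left(-390\right)^{2} = 22157 + 152100 = 174257$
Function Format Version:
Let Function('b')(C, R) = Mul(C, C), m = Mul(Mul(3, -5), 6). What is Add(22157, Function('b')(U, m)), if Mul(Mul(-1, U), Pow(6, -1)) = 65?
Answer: 174257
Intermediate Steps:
U = -390 (U = Mul(-6, 65) = -390)
m = -90 (m = Mul(-15, 6) = -90)
Function('b')(C, R) = Pow(C, 2)
Add(22157, Function('b')(U, m)) = Add(22157, Pow(-390, 2)) = Add(22157, 152100) = 174257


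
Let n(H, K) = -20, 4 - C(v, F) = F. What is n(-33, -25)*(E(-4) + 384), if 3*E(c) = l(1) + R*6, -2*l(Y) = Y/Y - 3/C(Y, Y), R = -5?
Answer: -7480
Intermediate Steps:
C(v, F) = 4 - F
l(Y) = -½ + 3/(2*(4 - Y)) (l(Y) = -(Y/Y - 3/(4 - Y))/2 = -(1 - 3/(4 - Y))/2 = -½ + 3/(2*(4 - Y)))
E(c) = -10 (E(c) = ((1 - 1*1)/(2*(-4 + 1)) - 5*6)/3 = ((½)*(1 - 1)/(-3) - 30)/3 = ((½)*(-⅓)*0 - 30)/3 = (0 - 30)/3 = (⅓)*(-30) = -10)
n(-33, -25)*(E(-4) + 384) = -20*(-10 + 384) = -20*374 = -7480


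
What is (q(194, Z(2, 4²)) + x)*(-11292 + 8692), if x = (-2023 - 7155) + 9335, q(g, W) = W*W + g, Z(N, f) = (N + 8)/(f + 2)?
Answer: -73985600/81 ≈ -9.1340e+5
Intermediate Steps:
Z(N, f) = (8 + N)/(2 + f)
q(g, W) = g + W² (q(g, W) = W² + g = g + W²)
x = 157 (x = -9178 + 9335 = 157)
(q(194, Z(2, 4²)) + x)*(-11292 + 8692) = ((194 + ((8 + 2)/(2 + 4²))²) + 157)*(-11292 + 8692) = ((194 + (10/(2 + 16))²) + 157)*(-2600) = ((194 + (10/18)²) + 157)*(-2600) = ((194 + ((1/18)*10)²) + 157)*(-2600) = ((194 + (5/9)²) + 157)*(-2600) = ((194 + 25/81) + 157)*(-2600) = (15739/81 + 157)*(-2600) = (28456/81)*(-2600) = -73985600/81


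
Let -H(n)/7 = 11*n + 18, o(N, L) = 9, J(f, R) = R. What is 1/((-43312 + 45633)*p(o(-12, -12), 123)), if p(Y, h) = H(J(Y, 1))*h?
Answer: -1/57953049 ≈ -1.7255e-8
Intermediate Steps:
H(n) = -126 - 77*n (H(n) = -7*(11*n + 18) = -7*(18 + 11*n) = -126 - 77*n)
p(Y, h) = -203*h (p(Y, h) = (-126 - 77*1)*h = (-126 - 77)*h = -203*h)
1/((-43312 + 45633)*p(o(-12, -12), 123)) = 1/((-43312 + 45633)*((-203*123))) = 1/(2321*(-24969)) = (1/2321)*(-1/24969) = -1/57953049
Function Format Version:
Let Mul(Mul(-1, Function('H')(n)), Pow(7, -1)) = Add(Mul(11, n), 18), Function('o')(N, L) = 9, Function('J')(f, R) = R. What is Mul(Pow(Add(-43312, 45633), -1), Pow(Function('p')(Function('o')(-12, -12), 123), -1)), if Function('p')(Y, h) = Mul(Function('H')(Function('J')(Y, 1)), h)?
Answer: Rational(-1, 57953049) ≈ -1.7255e-8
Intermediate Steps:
Function('H')(n) = Add(-126, Mul(-77, n)) (Function('H')(n) = Mul(-7, Add(Mul(11, n), 18)) = Mul(-7, Add(18, Mul(11, n))) = Add(-126, Mul(-77, n)))
Function('p')(Y, h) = Mul(-203, h) (Function('p')(Y, h) = Mul(Add(-126, Mul(-77, 1)), h) = Mul(Add(-126, -77), h) = Mul(-203, h))
Mul(Pow(Add(-43312, 45633), -1), Pow(Function('p')(Function('o')(-12, -12), 123), -1)) = Mul(Pow(Add(-43312, 45633), -1), Pow(Mul(-203, 123), -1)) = Mul(Pow(2321, -1), Pow(-24969, -1)) = Mul(Rational(1, 2321), Rational(-1, 24969)) = Rational(-1, 57953049)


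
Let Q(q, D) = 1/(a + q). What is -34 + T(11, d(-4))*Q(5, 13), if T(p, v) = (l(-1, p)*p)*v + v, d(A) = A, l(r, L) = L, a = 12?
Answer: -1066/17 ≈ -62.706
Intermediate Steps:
T(p, v) = v + v*p**2 (T(p, v) = (p*p)*v + v = p**2*v + v = v*p**2 + v = v + v*p**2)
Q(q, D) = 1/(12 + q)
-34 + T(11, d(-4))*Q(5, 13) = -34 + (-4*(1 + 11**2))/(12 + 5) = -34 - 4*(1 + 121)/17 = -34 - 4*122*(1/17) = -34 - 488*1/17 = -34 - 488/17 = -1066/17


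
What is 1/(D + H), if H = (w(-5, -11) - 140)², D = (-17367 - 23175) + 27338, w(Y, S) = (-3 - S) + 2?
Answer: 1/3696 ≈ 0.00027056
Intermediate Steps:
w(Y, S) = -1 - S
D = -13204 (D = -40542 + 27338 = -13204)
H = 16900 (H = ((-1 - 1*(-11)) - 140)² = ((-1 + 11) - 140)² = (10 - 140)² = (-130)² = 16900)
1/(D + H) = 1/(-13204 + 16900) = 1/3696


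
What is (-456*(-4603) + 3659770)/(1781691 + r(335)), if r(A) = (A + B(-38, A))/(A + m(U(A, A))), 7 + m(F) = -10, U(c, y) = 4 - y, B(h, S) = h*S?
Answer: 1831278684/566565343 ≈ 3.2322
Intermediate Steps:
B(h, S) = S*h
m(F) = -17 (m(F) = -7 - 10 = -17)
r(A) = -37*A/(-17 + A) (r(A) = (A + A*(-38))/(A - 17) = (A - 38*A)/(-17 + A) = (-37*A)/(-17 + A) = -37*A/(-17 + A))
(-456*(-4603) + 3659770)/(1781691 + r(335)) = (-456*(-4603) + 3659770)/(1781691 - 37*335/(-17 + 335)) = (2098968 + 3659770)/(1781691 - 37*335/318) = 5758738/(1781691 - 37*335*1/318) = 5758738/(1781691 - 12395/318) = 5758738/(566565343/318) = 5758738*(318/566565343) = 1831278684/566565343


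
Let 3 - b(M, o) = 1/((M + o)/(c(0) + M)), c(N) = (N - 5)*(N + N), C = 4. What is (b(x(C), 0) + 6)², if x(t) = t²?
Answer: 64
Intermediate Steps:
c(N) = 2*N*(-5 + N) (c(N) = (-5 + N)*(2*N) = 2*N*(-5 + N))
b(M, o) = 3 - M/(M + o) (b(M, o) = 3 - 1/((M + o)/(2*0*(-5 + 0) + M)) = 3 - 1/((M + o)/(2*0*(-5) + M)) = 3 - 1/((M + o)/(0 + M)) = 3 - 1/((M + o)/M) = 3 - M/(M + o))
(b(x(C), 0) + 6)² = ((2*4² + 3*0)/(4² + 0) + 6)² = ((2*16 + 0)/(16 + 0) + 6)² = ((32 + 0)/16 + 6)² = ((1/16)*32 + 6)² = (2 + 6)² = 8² = 64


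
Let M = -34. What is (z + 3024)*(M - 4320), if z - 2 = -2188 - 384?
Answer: -1976716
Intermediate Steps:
z = -2570 (z = 2 + (-2188 - 384) = 2 - 2572 = -2570)
(z + 3024)*(M - 4320) = (-2570 + 3024)*(-34 - 4320) = 454*(-4354) = -1976716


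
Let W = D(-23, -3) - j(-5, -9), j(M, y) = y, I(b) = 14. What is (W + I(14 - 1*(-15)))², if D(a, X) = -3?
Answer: 400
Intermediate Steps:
W = 6 (W = -3 - 1*(-9) = -3 + 9 = 6)
(W + I(14 - 1*(-15)))² = (6 + 14)² = 20² = 400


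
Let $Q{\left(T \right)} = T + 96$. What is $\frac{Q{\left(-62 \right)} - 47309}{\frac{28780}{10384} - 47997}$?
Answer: $\frac{122725900}{124593017} \approx 0.98501$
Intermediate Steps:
$Q{\left(T \right)} = 96 + T$
$\frac{Q{\left(-62 \right)} - 47309}{\frac{28780}{10384} - 47997} = \frac{\left(96 - 62\right) - 47309}{\frac{28780}{10384} - 47997} = \frac{34 - 47309}{28780 \cdot \frac{1}{10384} - 47997} = - \frac{47275}{\frac{7195}{2596} - 47997} = - \frac{47275}{- \frac{124593017}{2596}} = \left(-47275\right) \left(- \frac{2596}{124593017}\right) = \frac{122725900}{124593017}$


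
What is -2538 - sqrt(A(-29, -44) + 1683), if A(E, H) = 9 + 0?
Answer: -2538 - 6*sqrt(47) ≈ -2579.1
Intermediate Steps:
A(E, H) = 9
-2538 - sqrt(A(-29, -44) + 1683) = -2538 - sqrt(9 + 1683) = -2538 - sqrt(1692) = -2538 - 6*sqrt(47)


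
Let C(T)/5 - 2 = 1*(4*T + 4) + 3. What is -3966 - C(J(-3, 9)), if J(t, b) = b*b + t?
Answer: -5571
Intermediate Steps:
J(t, b) = t + b**2 (J(t, b) = b**2 + t = t + b**2)
C(T) = 45 + 20*T (C(T) = 10 + 5*(1*(4*T + 4) + 3) = 10 + 5*(1*(4 + 4*T) + 3) = 10 + 5*((4 + 4*T) + 3) = 10 + 5*(7 + 4*T) = 10 + (35 + 20*T) = 45 + 20*T)
-3966 - C(J(-3, 9)) = -3966 - (45 + 20*(-3 + 9**2)) = -3966 - (45 + 20*(-3 + 81)) = -3966 - (45 + 20*78) = -3966 - (45 + 1560) = -3966 - 1*1605 = -3966 - 1605 = -5571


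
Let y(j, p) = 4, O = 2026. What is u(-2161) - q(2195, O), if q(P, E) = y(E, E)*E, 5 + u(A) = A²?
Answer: 4661812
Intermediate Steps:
u(A) = -5 + A²
q(P, E) = 4*E
u(-2161) - q(2195, O) = (-5 + (-2161)²) - 4*2026 = (-5 + 4669921) - 1*8104 = 4669916 - 8104 = 4661812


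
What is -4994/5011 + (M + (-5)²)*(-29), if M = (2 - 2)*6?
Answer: -3637969/5011 ≈ -726.00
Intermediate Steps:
M = 0 (M = 0*6 = 0)
-4994/5011 + (M + (-5)²)*(-29) = -4994/5011 + (0 + (-5)²)*(-29) = -4994*1/5011 + (0 + 25)*(-29) = -4994/5011 + 25*(-29) = -4994/5011 - 725 = -3637969/5011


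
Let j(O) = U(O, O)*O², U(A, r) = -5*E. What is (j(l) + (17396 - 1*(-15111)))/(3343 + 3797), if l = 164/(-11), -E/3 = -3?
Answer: 2723027/863940 ≈ 3.1519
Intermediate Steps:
E = 9 (E = -3*(-3) = 9)
U(A, r) = -45 (U(A, r) = -5*9 = -45)
l = -164/11 (l = 164*(-1/11) = -164/11 ≈ -14.909)
j(O) = -45*O²
(j(l) + (17396 - 1*(-15111)))/(3343 + 3797) = (-45*(-164/11)² + (17396 - 1*(-15111)))/(3343 + 3797) = (-45*26896/121 + (17396 + 15111))/7140 = (-1210320/121 + 32507)*(1/7140) = (2723027/121)*(1/7140) = 2723027/863940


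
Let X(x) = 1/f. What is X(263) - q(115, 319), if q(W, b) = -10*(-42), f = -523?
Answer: -219661/523 ≈ -420.00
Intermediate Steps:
q(W, b) = 420
X(x) = -1/523 (X(x) = 1/(-523) = -1/523)
X(263) - q(115, 319) = -1/523 - 1*420 = -1/523 - 420 = -219661/523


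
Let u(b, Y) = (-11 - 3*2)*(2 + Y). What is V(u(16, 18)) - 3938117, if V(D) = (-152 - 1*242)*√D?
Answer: -3938117 - 788*I*√85 ≈ -3.9381e+6 - 7265.0*I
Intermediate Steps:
u(b, Y) = -34 - 17*Y (u(b, Y) = (-11 - 6)*(2 + Y) = -17*(2 + Y) = -34 - 17*Y)
V(D) = -394*√D (V(D) = (-152 - 242)*√D = -394*√D)
V(u(16, 18)) - 3938117 = -394*√(-34 - 17*18) - 3938117 = -394*√(-34 - 306) - 3938117 = -788*I*√85 - 3938117 = -3938117 - 788*I*√85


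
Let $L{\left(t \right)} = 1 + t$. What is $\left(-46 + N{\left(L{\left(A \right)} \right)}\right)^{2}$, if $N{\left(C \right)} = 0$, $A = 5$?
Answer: $2116$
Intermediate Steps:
$\left(-46 + N{\left(L{\left(A \right)} \right)}\right)^{2} = \left(-46 + 0\right)^{2} = \left(-46\right)^{2} = 2116$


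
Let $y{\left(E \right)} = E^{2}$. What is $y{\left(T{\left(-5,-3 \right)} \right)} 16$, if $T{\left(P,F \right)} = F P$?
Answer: $3600$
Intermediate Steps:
$y{\left(T{\left(-5,-3 \right)} \right)} 16 = \left(\left(-3\right) \left(-5\right)\right)^{2} \cdot 16 = 15^{2} \cdot 16 = 225 \cdot 16 = 3600$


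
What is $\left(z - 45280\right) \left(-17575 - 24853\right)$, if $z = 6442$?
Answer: $1647818664$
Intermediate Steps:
$\left(z - 45280\right) \left(-17575 - 24853\right) = \left(6442 - 45280\right) \left(-17575 - 24853\right) = \left(-38838\right) \left(-42428\right) = 1647818664$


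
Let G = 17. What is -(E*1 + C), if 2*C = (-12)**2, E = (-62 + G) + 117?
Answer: -144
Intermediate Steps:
E = 72 (E = (-62 + 17) + 117 = -45 + 117 = 72)
C = 72 (C = (1/2)*(-12)**2 = (1/2)*144 = 72)
-(E*1 + C) = -(72*1 + 72) = -(72 + 72) = -1*144 = -144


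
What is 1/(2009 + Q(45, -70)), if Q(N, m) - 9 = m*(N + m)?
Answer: 1/3768 ≈ 0.00026539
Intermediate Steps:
Q(N, m) = 9 + m*(N + m)
1/(2009 + Q(45, -70)) = 1/(2009 + (9 + (-70)² + 45*(-70))) = 1/(2009 + (9 + 4900 - 3150)) = 1/(2009 + 1759) = 1/3768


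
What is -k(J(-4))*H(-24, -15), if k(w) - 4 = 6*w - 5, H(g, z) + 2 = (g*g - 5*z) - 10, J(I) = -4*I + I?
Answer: -45369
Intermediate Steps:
J(I) = -3*I
H(g, z) = -12 + g² - 5*z (H(g, z) = -2 + ((g*g - 5*z) - 10) = -2 + ((g² - 5*z) - 10) = -2 + (-10 + g² - 5*z) = -12 + g² - 5*z)
k(w) = -1 + 6*w (k(w) = 4 + (6*w - 5) = 4 + (-5 + 6*w) = -1 + 6*w)
-k(J(-4))*H(-24, -15) = -(-1 + 6*(-3*(-4)))*(-12 + (-24)² - 5*(-15)) = -(-1 + 6*12)*(-12 + 576 + 75) = -(-1 + 72)*639 = -71*639 = -1*45369 = -45369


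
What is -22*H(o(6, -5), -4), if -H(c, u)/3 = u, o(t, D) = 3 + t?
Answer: -264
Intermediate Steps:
H(c, u) = -3*u
-22*H(o(6, -5), -4) = -(-66)*(-4) = -22*12 = -264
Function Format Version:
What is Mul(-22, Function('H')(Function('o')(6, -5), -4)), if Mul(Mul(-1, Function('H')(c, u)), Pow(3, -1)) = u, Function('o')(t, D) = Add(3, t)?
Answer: -264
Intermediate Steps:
Function('H')(c, u) = Mul(-3, u)
Mul(-22, Function('H')(Function('o')(6, -5), -4)) = Mul(-22, Mul(-3, -4)) = Mul(-22, 12) = -264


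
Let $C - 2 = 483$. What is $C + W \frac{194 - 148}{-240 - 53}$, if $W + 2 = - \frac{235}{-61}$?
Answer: $\frac{8663207}{17873} \approx 484.71$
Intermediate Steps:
$C = 485$ ($C = 2 + 483 = 485$)
$W = \frac{113}{61}$ ($W = -2 - \frac{235}{-61} = -2 - - \frac{235}{61} = -2 + \frac{235}{61} = \frac{113}{61} \approx 1.8525$)
$C + W \frac{194 - 148}{-240 - 53} = 485 + \frac{113 \frac{194 - 148}{-240 - 53}}{61} = 485 + \frac{113 \frac{46}{-293}}{61} = 485 + \frac{113 \cdot 46 \left(- \frac{1}{293}\right)}{61} = 485 + \frac{113}{61} \left(- \frac{46}{293}\right) = 485 - \frac{5198}{17873} = \frac{8663207}{17873}$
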